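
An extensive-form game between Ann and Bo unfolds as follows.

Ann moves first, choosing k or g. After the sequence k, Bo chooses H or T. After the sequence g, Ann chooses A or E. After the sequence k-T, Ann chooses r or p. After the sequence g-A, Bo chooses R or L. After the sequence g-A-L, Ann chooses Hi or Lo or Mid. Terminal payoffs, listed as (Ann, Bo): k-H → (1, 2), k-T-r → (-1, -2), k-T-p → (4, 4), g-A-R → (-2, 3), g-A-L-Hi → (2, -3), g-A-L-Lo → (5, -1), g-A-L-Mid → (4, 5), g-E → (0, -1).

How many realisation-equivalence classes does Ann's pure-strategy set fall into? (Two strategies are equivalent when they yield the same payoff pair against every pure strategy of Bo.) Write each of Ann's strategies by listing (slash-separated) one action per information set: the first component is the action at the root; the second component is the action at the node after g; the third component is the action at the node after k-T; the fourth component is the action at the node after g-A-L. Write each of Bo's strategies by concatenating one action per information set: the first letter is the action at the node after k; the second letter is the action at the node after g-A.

6

Ann has 24 pure strategies: k/A/r/Hi, k/A/r/Lo, k/A/r/Mid, k/A/p/Hi, k/A/p/Lo, k/A/p/Mid, k/E/r/Hi, k/E/r/Lo, k/E/r/Mid, k/E/p/Hi, k/E/p/Lo, k/E/p/Mid, g/A/r/Hi, g/A/r/Lo, g/A/r/Mid, g/A/p/Hi, g/A/p/Lo, g/A/p/Mid, g/E/r/Hi, g/E/r/Lo, g/E/r/Mid, g/E/p/Hi, g/E/p/Lo, g/E/p/Mid. Columns: HR, HL, TR, TL.
{k/A/r/Hi, k/A/r/Lo, k/A/r/Mid, k/E/r/Hi, k/E/r/Lo, k/E/r/Mid} → row (1,2) (1,2) (-1,-2) (-1,-2)
{k/A/p/Hi, k/A/p/Lo, k/A/p/Mid, k/E/p/Hi, k/E/p/Lo, k/E/p/Mid} → row (1,2) (1,2) (4,4) (4,4)
{g/A/r/Hi, g/A/p/Hi} → row (-2,3) (2,-3) (-2,3) (2,-3)
{g/A/r/Lo, g/A/p/Lo} → row (-2,3) (5,-1) (-2,3) (5,-1)
{g/A/r/Mid, g/A/p/Mid} → row (-2,3) (4,5) (-2,3) (4,5)
{g/E/r/Hi, g/E/r/Lo, g/E/r/Mid, g/E/p/Hi, g/E/p/Lo, g/E/p/Mid} → row (0,-1) (0,-1) (0,-1) (0,-1)
That's 6 distinct rows out of 24 strategies.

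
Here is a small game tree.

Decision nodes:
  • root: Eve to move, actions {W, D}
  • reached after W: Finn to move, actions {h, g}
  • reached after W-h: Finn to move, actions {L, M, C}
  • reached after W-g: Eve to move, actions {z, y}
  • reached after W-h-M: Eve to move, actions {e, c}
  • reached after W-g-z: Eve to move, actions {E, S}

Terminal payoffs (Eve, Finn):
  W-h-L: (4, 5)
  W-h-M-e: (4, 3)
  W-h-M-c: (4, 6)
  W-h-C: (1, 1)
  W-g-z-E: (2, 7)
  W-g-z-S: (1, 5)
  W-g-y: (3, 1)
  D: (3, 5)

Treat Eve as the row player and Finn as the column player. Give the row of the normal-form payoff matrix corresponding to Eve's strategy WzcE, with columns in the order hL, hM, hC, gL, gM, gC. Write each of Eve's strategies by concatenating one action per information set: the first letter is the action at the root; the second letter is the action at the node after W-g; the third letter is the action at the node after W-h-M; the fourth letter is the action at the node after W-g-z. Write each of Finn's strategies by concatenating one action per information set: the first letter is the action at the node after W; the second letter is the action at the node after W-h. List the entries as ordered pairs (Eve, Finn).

vs hL: Eve plays W → Finn plays h at [W] → Finn plays L at [W-h] → (4, 5)
vs hM: Eve plays W → Finn plays h at [W] → Finn plays M at [W-h] → Eve plays c at [W-h-M] → (4, 6)
vs hC: Eve plays W → Finn plays h at [W] → Finn plays C at [W-h] → (1, 1)
vs gL: Eve plays W → Finn plays g at [W] → Eve plays z at [W-g] → Eve plays E at [W-g-z] → (2, 7)
vs gM: Eve plays W → Finn plays g at [W] → Eve plays z at [W-g] → Eve plays E at [W-g-z] → (2, 7)
vs gC: Eve plays W → Finn plays g at [W] → Eve plays z at [W-g] → Eve plays E at [W-g-z] → (2, 7)

(4,5) (4,6) (1,1) (2,7) (2,7) (2,7)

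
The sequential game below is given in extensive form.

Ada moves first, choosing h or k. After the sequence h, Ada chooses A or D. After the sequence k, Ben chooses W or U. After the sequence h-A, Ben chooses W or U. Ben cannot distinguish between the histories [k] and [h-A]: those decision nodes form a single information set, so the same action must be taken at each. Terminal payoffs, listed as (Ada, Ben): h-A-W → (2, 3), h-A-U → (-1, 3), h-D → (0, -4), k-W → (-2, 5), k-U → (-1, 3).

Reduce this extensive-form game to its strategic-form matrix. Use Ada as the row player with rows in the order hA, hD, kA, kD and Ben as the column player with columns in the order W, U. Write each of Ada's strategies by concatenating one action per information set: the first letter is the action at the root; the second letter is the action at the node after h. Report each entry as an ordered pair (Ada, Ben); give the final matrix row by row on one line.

hA: (2,3) (-1,3) | hD: (0,-4) (0,-4) | kA: (-2,5) (-1,3) | kD: (-2,5) (-1,3)

            W        U
  hA    (2,3)   (-1,3)
  hD   (0,-4)   (0,-4)
  kA   (-2,5)   (-1,3)
  kD   (-2,5)   (-1,3)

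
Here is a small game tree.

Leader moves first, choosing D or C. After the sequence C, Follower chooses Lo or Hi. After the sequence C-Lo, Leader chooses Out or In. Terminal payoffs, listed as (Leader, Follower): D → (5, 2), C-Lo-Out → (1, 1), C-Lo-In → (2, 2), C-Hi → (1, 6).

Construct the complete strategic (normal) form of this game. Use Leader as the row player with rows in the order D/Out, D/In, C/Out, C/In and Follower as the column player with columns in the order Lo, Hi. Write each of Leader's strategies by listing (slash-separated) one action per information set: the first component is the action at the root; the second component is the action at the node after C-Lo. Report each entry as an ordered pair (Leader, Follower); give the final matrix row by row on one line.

D/Out: (5,2) (5,2) | D/In: (5,2) (5,2) | C/Out: (1,1) (1,6) | C/In: (2,2) (1,6)

            Lo       Hi
D/Out    (5,2)    (5,2)
 D/In    (5,2)    (5,2)
C/Out    (1,1)    (1,6)
 C/In    (2,2)    (1,6)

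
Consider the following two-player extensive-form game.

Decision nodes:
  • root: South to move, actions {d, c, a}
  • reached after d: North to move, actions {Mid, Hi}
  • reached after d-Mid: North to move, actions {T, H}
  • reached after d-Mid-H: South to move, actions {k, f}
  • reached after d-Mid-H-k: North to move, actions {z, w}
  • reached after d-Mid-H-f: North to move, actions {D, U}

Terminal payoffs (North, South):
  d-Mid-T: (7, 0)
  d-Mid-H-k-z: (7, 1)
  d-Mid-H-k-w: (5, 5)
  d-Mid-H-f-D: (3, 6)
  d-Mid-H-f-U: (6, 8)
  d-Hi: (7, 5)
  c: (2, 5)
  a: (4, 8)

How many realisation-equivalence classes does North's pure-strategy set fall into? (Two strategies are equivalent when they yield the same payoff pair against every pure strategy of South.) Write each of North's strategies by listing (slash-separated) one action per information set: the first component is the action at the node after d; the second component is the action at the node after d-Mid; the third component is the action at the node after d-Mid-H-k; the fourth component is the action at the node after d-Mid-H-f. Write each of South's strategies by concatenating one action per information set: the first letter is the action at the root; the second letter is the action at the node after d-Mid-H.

6

North has 16 pure strategies: Mid/T/z/D, Mid/T/z/U, Mid/T/w/D, Mid/T/w/U, Mid/H/z/D, Mid/H/z/U, Mid/H/w/D, Mid/H/w/U, Hi/T/z/D, Hi/T/z/U, Hi/T/w/D, Hi/T/w/U, Hi/H/z/D, Hi/H/z/U, Hi/H/w/D, Hi/H/w/U. Columns: dk, df, ck, cf, ak, af.
{Mid/T/z/D, Mid/T/z/U, Mid/T/w/D, Mid/T/w/U} → row (7,0) (7,0) (2,5) (2,5) (4,8) (4,8)
{Mid/H/z/D} → row (7,1) (3,6) (2,5) (2,5) (4,8) (4,8)
{Mid/H/z/U} → row (7,1) (6,8) (2,5) (2,5) (4,8) (4,8)
{Mid/H/w/D} → row (5,5) (3,6) (2,5) (2,5) (4,8) (4,8)
{Mid/H/w/U} → row (5,5) (6,8) (2,5) (2,5) (4,8) (4,8)
{Hi/T/z/D, Hi/T/z/U, Hi/T/w/D, Hi/T/w/U, Hi/H/z/D, Hi/H/z/U, Hi/H/w/D, Hi/H/w/U} → row (7,5) (7,5) (2,5) (2,5) (4,8) (4,8)
That's 6 distinct rows out of 16 strategies.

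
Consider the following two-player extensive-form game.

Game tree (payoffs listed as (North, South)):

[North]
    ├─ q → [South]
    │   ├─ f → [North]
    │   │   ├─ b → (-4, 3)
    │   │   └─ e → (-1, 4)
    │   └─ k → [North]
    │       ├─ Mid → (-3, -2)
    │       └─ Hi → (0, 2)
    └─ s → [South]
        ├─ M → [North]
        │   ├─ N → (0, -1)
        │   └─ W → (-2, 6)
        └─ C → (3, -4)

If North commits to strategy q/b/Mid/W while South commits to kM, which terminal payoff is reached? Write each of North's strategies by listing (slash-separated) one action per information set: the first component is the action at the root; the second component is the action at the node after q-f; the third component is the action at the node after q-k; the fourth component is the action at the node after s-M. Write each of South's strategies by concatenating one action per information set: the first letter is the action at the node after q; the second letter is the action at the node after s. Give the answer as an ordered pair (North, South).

Trace the play path from the root:
  North plays q
  South plays k at [q]
  North plays Mid at [q-k]
→ terminal payoff (-3, -2).
(North's choice at the node after q-f is never reached on this path, so it doesn't affect the outcome.)

(-3, -2)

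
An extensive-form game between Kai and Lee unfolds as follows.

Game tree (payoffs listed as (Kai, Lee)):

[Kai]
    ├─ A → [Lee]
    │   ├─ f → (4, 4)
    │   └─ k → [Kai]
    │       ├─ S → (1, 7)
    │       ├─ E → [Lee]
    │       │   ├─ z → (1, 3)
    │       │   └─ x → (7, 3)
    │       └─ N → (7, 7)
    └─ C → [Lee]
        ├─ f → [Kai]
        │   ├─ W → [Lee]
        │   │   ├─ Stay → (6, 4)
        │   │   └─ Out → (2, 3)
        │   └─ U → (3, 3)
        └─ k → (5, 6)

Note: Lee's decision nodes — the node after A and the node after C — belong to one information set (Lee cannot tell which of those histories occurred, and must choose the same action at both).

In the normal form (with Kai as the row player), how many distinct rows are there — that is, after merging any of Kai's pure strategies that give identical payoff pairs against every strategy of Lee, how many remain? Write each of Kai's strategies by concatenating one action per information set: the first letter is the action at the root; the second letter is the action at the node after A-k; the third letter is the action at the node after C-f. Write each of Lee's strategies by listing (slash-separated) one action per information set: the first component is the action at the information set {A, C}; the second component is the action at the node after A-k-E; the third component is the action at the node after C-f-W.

Kai has 12 pure strategies: ASW, ASU, AEW, AEU, ANW, ANU, CSW, CSU, CEW, CEU, CNW, CNU. Columns: f/z/Stay, f/z/Out, f/x/Stay, f/x/Out, k/z/Stay, k/z/Out, k/x/Stay, k/x/Out.
{ASW, ASU} → row (4,4) (4,4) (4,4) (4,4) (1,7) (1,7) (1,7) (1,7)
{AEW, AEU} → row (4,4) (4,4) (4,4) (4,4) (1,3) (1,3) (7,3) (7,3)
{ANW, ANU} → row (4,4) (4,4) (4,4) (4,4) (7,7) (7,7) (7,7) (7,7)
{CSW, CEW, CNW} → row (6,4) (2,3) (6,4) (2,3) (5,6) (5,6) (5,6) (5,6)
{CSU, CEU, CNU} → row (3,3) (3,3) (3,3) (3,3) (5,6) (5,6) (5,6) (5,6)
That's 5 distinct rows out of 12 strategies.

5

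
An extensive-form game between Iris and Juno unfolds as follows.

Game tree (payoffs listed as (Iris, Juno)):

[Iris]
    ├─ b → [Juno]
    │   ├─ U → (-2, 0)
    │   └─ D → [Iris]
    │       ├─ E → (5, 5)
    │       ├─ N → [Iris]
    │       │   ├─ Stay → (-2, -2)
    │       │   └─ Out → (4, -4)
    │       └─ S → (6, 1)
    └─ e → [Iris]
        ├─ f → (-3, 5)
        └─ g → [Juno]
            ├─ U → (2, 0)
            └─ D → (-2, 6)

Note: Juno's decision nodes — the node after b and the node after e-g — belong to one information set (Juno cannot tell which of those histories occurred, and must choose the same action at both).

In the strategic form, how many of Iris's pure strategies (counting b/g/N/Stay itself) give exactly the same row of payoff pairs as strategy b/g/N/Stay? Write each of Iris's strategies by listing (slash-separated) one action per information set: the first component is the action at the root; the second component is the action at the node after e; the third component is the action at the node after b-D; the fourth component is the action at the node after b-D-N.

Row for b/g/N/Stay (columns U, D): (-2,0) (-2,-2).
Under b/g/N/Stay, Iris's choice at the node after e can never be reached regardless of what Juno does, so varying those choices leaves every outcome unchanged.
Holding the reachable choices fixed and varying the unreachable one freely already gives 2 equivalent strategies.
No other strategy reproduces this row, so those 2 are the full class: b/f/N/Stay, b/g/N/Stay.

2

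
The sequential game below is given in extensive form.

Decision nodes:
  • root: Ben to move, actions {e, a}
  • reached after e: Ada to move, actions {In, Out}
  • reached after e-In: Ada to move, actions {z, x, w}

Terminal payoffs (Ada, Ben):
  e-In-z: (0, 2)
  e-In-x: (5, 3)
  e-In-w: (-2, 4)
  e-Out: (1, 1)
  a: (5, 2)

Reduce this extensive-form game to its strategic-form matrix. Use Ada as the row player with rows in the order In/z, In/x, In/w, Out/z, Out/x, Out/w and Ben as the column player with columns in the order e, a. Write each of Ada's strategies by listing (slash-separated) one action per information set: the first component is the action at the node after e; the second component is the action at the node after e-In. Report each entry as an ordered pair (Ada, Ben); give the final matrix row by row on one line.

In/z: (0,2) (5,2) | In/x: (5,3) (5,2) | In/w: (-2,4) (5,2) | Out/z: (1,1) (5,2) | Out/x: (1,1) (5,2) | Out/w: (1,1) (5,2)

             e        a
 In/z    (0,2)    (5,2)
 In/x    (5,3)    (5,2)
 In/w   (-2,4)    (5,2)
Out/z    (1,1)    (5,2)
Out/x    (1,1)    (5,2)
Out/w    (1,1)    (5,2)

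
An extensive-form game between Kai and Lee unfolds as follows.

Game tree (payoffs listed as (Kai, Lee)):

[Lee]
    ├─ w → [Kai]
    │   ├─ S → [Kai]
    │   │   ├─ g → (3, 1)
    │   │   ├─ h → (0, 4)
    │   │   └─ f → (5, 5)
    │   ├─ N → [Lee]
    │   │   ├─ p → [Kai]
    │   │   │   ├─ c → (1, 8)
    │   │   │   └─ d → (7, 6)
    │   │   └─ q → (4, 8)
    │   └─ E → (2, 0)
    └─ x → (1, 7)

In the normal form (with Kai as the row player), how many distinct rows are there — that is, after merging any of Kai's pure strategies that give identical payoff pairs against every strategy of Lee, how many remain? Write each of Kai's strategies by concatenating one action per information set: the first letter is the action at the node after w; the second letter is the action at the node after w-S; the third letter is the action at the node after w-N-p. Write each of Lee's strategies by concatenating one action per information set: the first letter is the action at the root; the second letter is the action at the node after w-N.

Kai has 18 pure strategies: Sgc, Sgd, Shc, Shd, Sfc, Sfd, Ngc, Ngd, Nhc, Nhd, Nfc, Nfd, Egc, Egd, Ehc, Ehd, Efc, Efd. Columns: wp, wq, xp, xq.
{Sgc, Sgd} → row (3,1) (3,1) (1,7) (1,7)
{Shc, Shd} → row (0,4) (0,4) (1,7) (1,7)
{Sfc, Sfd} → row (5,5) (5,5) (1,7) (1,7)
{Ngc, Nhc, Nfc} → row (1,8) (4,8) (1,7) (1,7)
{Ngd, Nhd, Nfd} → row (7,6) (4,8) (1,7) (1,7)
{Egc, Egd, Ehc, Ehd, Efc, Efd} → row (2,0) (2,0) (1,7) (1,7)
That's 6 distinct rows out of 18 strategies.

6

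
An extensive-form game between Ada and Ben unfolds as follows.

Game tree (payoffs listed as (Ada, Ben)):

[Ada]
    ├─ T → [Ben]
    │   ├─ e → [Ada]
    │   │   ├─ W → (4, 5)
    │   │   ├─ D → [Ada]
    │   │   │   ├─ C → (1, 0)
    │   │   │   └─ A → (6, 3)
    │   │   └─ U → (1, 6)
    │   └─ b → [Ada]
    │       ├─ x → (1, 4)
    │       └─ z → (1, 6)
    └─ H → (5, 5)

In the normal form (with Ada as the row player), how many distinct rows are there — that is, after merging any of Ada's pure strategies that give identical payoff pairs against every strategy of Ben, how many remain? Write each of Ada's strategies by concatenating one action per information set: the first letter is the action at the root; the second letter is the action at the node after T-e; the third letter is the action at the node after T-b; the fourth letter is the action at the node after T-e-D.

9

Ada has 24 pure strategies: TWxC, TWxA, TWzC, TWzA, TDxC, TDxA, TDzC, TDzA, TUxC, TUxA, TUzC, TUzA, HWxC, HWxA, HWzC, HWzA, HDxC, HDxA, HDzC, HDzA, HUxC, HUxA, HUzC, HUzA. Columns: e, b.
{TWxC, TWxA} → row (4,5) (1,4)
{TWzC, TWzA} → row (4,5) (1,6)
{TDxC} → row (1,0) (1,4)
{TDxA} → row (6,3) (1,4)
{TDzC} → row (1,0) (1,6)
{TDzA} → row (6,3) (1,6)
{TUxC, TUxA} → row (1,6) (1,4)
{TUzC, TUzA} → row (1,6) (1,6)
{HWxC, HWxA, HWzC, HWzA, HDxC, HDxA, HDzC, HDzA, HUxC, HUxA, HUzC, HUzA} → row (5,5) (5,5)
That's 9 distinct rows out of 24 strategies.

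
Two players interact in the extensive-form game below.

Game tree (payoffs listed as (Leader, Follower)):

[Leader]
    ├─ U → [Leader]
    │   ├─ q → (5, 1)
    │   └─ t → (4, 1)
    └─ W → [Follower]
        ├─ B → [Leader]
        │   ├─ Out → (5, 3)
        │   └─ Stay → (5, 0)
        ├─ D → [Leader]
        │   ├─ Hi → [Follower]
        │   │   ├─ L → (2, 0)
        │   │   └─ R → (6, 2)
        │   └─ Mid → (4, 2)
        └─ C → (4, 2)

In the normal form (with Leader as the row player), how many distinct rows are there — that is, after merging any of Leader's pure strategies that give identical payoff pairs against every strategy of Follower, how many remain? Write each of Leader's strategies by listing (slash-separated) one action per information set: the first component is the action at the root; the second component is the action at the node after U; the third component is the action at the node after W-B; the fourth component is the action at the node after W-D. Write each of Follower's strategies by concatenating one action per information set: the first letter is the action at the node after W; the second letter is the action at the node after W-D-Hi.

6

Leader has 16 pure strategies: U/q/Out/Hi, U/q/Out/Mid, U/q/Stay/Hi, U/q/Stay/Mid, U/t/Out/Hi, U/t/Out/Mid, U/t/Stay/Hi, U/t/Stay/Mid, W/q/Out/Hi, W/q/Out/Mid, W/q/Stay/Hi, W/q/Stay/Mid, W/t/Out/Hi, W/t/Out/Mid, W/t/Stay/Hi, W/t/Stay/Mid. Columns: BL, BR, DL, DR, CL, CR.
{U/q/Out/Hi, U/q/Out/Mid, U/q/Stay/Hi, U/q/Stay/Mid} → row (5,1) (5,1) (5,1) (5,1) (5,1) (5,1)
{U/t/Out/Hi, U/t/Out/Mid, U/t/Stay/Hi, U/t/Stay/Mid} → row (4,1) (4,1) (4,1) (4,1) (4,1) (4,1)
{W/q/Out/Hi, W/t/Out/Hi} → row (5,3) (5,3) (2,0) (6,2) (4,2) (4,2)
{W/q/Out/Mid, W/t/Out/Mid} → row (5,3) (5,3) (4,2) (4,2) (4,2) (4,2)
{W/q/Stay/Hi, W/t/Stay/Hi} → row (5,0) (5,0) (2,0) (6,2) (4,2) (4,2)
{W/q/Stay/Mid, W/t/Stay/Mid} → row (5,0) (5,0) (4,2) (4,2) (4,2) (4,2)
That's 6 distinct rows out of 16 strategies.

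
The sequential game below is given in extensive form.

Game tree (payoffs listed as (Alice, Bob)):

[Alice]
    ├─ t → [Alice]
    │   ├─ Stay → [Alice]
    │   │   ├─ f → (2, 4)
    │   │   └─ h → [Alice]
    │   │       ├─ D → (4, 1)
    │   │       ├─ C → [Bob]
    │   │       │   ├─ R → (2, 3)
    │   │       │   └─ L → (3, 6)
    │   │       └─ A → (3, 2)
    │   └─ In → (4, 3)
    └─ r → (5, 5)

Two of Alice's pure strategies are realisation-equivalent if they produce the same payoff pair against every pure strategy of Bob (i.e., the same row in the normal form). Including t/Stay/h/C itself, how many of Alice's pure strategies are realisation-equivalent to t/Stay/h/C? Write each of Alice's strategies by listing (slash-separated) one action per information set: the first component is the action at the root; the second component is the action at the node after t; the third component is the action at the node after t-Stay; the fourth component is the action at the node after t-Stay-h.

Row for t/Stay/h/C (columns R, L): (2,3) (3,6).
Every one of Alice's information sets is on the play path for some reply by Bob when Alice follows t/Stay/h/C.
Changing the action at any of them therefore changes at least one column, so only t/Stay/h/C itself gives this row.

1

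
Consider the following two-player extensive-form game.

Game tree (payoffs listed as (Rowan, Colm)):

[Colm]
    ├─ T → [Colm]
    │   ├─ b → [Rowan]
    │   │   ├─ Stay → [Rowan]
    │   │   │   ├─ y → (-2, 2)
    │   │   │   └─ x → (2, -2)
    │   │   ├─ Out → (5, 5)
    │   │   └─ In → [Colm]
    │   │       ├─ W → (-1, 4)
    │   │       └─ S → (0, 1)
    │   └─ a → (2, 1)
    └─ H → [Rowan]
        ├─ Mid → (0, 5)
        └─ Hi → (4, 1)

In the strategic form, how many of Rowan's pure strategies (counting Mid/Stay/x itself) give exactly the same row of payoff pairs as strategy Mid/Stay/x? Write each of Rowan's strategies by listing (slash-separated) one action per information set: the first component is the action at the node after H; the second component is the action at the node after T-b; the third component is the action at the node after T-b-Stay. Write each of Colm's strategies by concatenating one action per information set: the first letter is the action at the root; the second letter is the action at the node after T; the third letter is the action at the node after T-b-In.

1

Row for Mid/Stay/x (columns TbW, TbS, TaW, TaS, HbW, HbS, HaW, HaS): (2,-2) (2,-2) (2,1) (2,1) (0,5) (0,5) (0,5) (0,5).
Every one of Rowan's information sets is on the play path for some reply by Colm when Rowan follows Mid/Stay/x.
Changing the action at any of them therefore changes at least one column, so only Mid/Stay/x itself gives this row.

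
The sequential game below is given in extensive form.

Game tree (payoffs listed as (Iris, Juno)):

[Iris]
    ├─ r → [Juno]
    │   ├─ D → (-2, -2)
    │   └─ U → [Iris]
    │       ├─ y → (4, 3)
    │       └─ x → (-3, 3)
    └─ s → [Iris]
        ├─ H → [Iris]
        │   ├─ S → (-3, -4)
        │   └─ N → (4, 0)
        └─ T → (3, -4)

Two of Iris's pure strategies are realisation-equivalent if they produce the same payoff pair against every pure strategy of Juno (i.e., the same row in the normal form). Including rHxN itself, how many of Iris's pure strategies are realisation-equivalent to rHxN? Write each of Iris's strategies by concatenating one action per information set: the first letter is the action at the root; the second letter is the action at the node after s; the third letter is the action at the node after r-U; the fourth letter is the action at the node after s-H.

4

Row for rHxN (columns D, U): (-2,-2) (-3,3).
Under rHxN, Iris's choice at the node after s and at the node after s-H can never be reached regardless of what Juno does, so varying those choices leaves every outcome unchanged.
Holding the reachable choices fixed and varying the unreachable ones freely already gives 2 × 2 = 4 equivalent strategies.
No other strategy reproduces this row, so those 4 are the full class: rHxS, rHxN, rTxS, rTxN.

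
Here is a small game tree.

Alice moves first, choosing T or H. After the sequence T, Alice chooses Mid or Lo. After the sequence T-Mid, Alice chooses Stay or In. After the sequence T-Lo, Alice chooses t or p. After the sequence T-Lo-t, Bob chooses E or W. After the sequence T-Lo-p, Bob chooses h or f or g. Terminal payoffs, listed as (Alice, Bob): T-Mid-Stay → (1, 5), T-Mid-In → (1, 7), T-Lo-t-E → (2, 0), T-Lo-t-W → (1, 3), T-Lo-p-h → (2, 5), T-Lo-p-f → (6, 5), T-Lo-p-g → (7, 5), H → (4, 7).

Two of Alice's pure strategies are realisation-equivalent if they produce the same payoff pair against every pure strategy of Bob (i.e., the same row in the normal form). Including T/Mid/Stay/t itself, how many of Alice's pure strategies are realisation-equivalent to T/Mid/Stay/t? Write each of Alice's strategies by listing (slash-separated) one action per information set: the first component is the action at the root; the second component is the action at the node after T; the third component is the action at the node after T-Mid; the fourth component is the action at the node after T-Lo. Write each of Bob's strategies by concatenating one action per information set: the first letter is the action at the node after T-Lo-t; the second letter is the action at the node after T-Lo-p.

2

Row for T/Mid/Stay/t (columns Eh, Ef, Eg, Wh, Wf, Wg): (1,5) (1,5) (1,5) (1,5) (1,5) (1,5).
Under T/Mid/Stay/t, Alice's choice at the node after T-Lo can never be reached regardless of what Bob does, so varying those choices leaves every outcome unchanged.
Holding the reachable choices fixed and varying the unreachable one freely already gives 2 equivalent strategies.
No other strategy reproduces this row, so those 2 are the full class: T/Mid/Stay/t, T/Mid/Stay/p.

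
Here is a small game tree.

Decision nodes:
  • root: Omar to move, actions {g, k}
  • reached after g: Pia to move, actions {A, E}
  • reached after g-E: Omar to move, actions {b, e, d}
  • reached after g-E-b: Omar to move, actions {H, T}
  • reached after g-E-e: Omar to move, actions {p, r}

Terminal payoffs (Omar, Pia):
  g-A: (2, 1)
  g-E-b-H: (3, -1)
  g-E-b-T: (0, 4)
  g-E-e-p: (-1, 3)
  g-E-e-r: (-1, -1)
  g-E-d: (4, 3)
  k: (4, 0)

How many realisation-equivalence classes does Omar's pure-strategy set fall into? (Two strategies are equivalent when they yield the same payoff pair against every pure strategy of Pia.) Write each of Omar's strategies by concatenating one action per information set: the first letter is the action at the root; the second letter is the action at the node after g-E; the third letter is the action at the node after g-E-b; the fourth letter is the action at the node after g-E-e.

Omar has 24 pure strategies: gbHp, gbHr, gbTp, gbTr, geHp, geHr, geTp, geTr, gdHp, gdHr, gdTp, gdTr, kbHp, kbHr, kbTp, kbTr, keHp, keHr, keTp, keTr, kdHp, kdHr, kdTp, kdTr. Columns: A, E.
{gbHp, gbHr} → row (2,1) (3,-1)
{gbTp, gbTr} → row (2,1) (0,4)
{geHp, geTp} → row (2,1) (-1,3)
{geHr, geTr} → row (2,1) (-1,-1)
{gdHp, gdHr, gdTp, gdTr} → row (2,1) (4,3)
{kbHp, kbHr, kbTp, kbTr, keHp, keHr, keTp, keTr, kdHp, kdHr, kdTp, kdTr} → row (4,0) (4,0)
That's 6 distinct rows out of 24 strategies.

6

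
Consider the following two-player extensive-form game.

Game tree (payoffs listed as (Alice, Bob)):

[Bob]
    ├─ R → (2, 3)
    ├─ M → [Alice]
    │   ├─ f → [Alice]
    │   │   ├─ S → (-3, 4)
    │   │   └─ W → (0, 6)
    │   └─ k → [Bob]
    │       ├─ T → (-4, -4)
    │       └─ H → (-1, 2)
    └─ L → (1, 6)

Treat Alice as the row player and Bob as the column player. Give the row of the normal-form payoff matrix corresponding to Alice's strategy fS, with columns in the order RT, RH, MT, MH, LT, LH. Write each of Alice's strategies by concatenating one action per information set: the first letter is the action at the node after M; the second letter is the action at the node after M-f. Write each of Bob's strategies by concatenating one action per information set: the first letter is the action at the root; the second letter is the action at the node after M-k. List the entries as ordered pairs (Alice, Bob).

vs RT: Bob plays R → (2, 3)
vs RH: Bob plays R → (2, 3)
vs MT: Bob plays M → Alice plays f at [M] → Alice plays S at [M-f] → (-3, 4)
vs MH: Bob plays M → Alice plays f at [M] → Alice plays S at [M-f] → (-3, 4)
vs LT: Bob plays L → (1, 6)
vs LH: Bob plays L → (1, 6)

(2,3) (2,3) (-3,4) (-3,4) (1,6) (1,6)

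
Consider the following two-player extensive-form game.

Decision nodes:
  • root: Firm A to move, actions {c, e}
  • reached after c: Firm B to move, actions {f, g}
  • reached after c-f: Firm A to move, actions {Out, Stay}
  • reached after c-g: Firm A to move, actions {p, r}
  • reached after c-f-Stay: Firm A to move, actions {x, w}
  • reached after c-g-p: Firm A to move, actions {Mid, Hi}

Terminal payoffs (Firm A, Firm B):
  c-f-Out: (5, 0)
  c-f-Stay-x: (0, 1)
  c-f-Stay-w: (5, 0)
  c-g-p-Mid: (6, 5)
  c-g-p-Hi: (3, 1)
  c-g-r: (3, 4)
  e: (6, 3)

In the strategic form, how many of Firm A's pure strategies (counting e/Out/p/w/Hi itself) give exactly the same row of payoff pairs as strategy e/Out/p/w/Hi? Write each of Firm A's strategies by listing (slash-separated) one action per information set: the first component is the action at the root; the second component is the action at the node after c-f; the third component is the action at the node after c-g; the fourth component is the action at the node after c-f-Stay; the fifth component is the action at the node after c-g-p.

16

Row for e/Out/p/w/Hi (columns f, g): (6,3) (6,3).
Under e/Out/p/w/Hi, Firm A's choice at the node after c-f and at the node after c-g and at the node after c-f-Stay and at the node after c-g-p can never be reached regardless of what Firm B does, so varying those choices leaves every outcome unchanged.
Holding the reachable choices fixed and varying the unreachable ones freely already gives 2 × 2 × 2 × 2 = 16 equivalent strategies.
No other strategy reproduces this row, so those 16 are the full class: e/Out/p/x/Mid, e/Out/p/x/Hi, e/Out/p/w/Mid, e/Out/p/w/Hi, e/Out/r/x/Mid, e/Out/r/x/Hi, e/Out/r/w/Mid, e/Out/r/w/Hi, e/Stay/p/x/Mid, e/Stay/p/x/Hi, e/Stay/p/w/Mid, e/Stay/p/w/Hi, e/Stay/r/x/Mid, e/Stay/r/x/Hi, e/Stay/r/w/Mid, e/Stay/r/w/Hi.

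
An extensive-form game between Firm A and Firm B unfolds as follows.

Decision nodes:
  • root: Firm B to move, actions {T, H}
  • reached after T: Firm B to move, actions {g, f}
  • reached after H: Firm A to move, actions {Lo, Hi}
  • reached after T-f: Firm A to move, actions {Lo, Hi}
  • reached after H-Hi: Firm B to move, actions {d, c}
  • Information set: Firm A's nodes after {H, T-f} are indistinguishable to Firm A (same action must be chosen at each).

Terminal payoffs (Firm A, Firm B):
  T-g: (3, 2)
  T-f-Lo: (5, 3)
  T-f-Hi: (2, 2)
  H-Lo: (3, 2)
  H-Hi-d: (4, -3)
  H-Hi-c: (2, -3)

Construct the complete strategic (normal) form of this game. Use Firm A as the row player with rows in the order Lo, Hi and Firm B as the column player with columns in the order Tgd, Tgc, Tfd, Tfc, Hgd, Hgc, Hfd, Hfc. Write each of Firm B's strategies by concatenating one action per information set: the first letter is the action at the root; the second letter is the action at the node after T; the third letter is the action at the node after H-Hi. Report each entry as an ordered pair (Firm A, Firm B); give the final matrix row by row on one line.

Row Lo: Tgd→(3,2), Tgc→(3,2), Tfd→(5,3), Tfc→(5,3), Hgd→(3,2), Hgc→(3,2), Hfd→(3,2), Hfc→(3,2)
Row Hi: Tgd→(3,2), Tgc→(3,2), Tfd→(2,2), Tfc→(2,2), Hgd→(4,-3), Hgc→(2,-3), Hfd→(4,-3), Hfc→(2,-3)

Lo: (3,2) (3,2) (5,3) (5,3) (3,2) (3,2) (3,2) (3,2) | Hi: (3,2) (3,2) (2,2) (2,2) (4,-3) (2,-3) (4,-3) (2,-3)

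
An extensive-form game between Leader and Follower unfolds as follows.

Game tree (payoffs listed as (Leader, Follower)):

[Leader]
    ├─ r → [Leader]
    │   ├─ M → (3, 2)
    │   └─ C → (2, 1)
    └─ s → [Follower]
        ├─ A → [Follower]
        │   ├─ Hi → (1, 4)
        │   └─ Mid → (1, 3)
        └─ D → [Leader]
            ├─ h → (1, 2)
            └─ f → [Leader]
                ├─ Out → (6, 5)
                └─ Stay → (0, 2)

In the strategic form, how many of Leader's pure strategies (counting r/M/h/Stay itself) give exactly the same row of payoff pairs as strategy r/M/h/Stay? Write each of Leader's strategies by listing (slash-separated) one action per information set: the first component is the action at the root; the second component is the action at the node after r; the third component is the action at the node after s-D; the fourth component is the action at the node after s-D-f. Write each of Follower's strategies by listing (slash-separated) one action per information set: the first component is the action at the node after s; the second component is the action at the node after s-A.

Row for r/M/h/Stay (columns A/Hi, A/Mid, D/Hi, D/Mid): (3,2) (3,2) (3,2) (3,2).
Under r/M/h/Stay, Leader's choice at the node after s-D and at the node after s-D-f can never be reached regardless of what Follower does, so varying those choices leaves every outcome unchanged.
Holding the reachable choices fixed and varying the unreachable ones freely already gives 2 × 2 = 4 equivalent strategies.
No other strategy reproduces this row, so those 4 are the full class: r/M/h/Out, r/M/h/Stay, r/M/f/Out, r/M/f/Stay.

4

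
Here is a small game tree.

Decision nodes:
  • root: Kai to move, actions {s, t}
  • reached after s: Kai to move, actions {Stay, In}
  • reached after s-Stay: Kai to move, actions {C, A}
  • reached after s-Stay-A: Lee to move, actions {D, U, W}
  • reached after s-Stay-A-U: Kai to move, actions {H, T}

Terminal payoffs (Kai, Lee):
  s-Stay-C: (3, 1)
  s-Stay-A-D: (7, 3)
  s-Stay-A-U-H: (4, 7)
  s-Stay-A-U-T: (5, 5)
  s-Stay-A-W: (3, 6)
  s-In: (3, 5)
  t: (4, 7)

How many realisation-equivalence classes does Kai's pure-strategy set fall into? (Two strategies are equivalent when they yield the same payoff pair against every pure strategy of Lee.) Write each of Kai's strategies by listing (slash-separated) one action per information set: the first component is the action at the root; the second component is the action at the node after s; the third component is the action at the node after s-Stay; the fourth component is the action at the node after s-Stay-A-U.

5

Kai has 16 pure strategies: s/Stay/C/H, s/Stay/C/T, s/Stay/A/H, s/Stay/A/T, s/In/C/H, s/In/C/T, s/In/A/H, s/In/A/T, t/Stay/C/H, t/Stay/C/T, t/Stay/A/H, t/Stay/A/T, t/In/C/H, t/In/C/T, t/In/A/H, t/In/A/T. Columns: D, U, W.
{s/Stay/C/H, s/Stay/C/T} → row (3,1) (3,1) (3,1)
{s/Stay/A/H} → row (7,3) (4,7) (3,6)
{s/Stay/A/T} → row (7,3) (5,5) (3,6)
{s/In/C/H, s/In/C/T, s/In/A/H, s/In/A/T} → row (3,5) (3,5) (3,5)
{t/Stay/C/H, t/Stay/C/T, t/Stay/A/H, t/Stay/A/T, t/In/C/H, t/In/C/T, t/In/A/H, t/In/A/T} → row (4,7) (4,7) (4,7)
That's 5 distinct rows out of 16 strategies.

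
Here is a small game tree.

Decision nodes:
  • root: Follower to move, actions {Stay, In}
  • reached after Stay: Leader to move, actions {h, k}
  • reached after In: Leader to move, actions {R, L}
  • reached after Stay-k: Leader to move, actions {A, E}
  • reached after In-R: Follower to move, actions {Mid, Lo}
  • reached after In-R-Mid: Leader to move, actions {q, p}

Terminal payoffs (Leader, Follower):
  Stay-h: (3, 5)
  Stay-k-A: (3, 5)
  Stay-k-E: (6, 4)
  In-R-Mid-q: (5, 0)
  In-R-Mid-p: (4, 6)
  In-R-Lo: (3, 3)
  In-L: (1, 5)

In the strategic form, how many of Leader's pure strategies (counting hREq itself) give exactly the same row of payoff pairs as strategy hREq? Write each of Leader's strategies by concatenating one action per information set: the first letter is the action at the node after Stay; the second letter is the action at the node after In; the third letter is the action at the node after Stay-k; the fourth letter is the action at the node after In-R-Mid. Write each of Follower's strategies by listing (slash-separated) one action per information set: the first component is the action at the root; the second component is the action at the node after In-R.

3

Row for hREq (columns Stay/Mid, Stay/Lo, In/Mid, In/Lo): (3,5) (3,5) (5,0) (3,3).
Under hREq, Leader's choice at the node after Stay-k can never be reached regardless of what Follower does, so varying those choices leaves every outcome unchanged.
Holding the reachable choices fixed and varying the unreachable one freely already gives 2 equivalent strategies.
Checking the remaining rows, kRAq also happen to give the same payoffs in every column, bringing the total to 3: hRAq, hREq, kRAq.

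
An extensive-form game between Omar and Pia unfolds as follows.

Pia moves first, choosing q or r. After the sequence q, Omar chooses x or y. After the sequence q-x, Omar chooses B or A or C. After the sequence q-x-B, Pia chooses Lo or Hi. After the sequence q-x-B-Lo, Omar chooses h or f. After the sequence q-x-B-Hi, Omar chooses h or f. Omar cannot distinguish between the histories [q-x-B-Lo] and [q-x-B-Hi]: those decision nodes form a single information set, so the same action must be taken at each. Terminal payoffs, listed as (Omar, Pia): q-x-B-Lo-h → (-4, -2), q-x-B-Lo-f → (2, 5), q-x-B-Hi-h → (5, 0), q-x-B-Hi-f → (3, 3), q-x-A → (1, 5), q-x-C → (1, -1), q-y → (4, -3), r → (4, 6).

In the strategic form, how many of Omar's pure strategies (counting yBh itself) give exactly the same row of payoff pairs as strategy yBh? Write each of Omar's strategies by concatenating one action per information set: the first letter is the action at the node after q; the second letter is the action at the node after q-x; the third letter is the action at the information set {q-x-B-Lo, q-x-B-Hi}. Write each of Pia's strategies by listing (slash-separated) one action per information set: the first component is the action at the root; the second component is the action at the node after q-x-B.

Row for yBh (columns q/Lo, q/Hi, r/Lo, r/Hi): (4,-3) (4,-3) (4,6) (4,6).
Under yBh, Omar's choice at the node after q-x and at the information set {q-x-B-Lo, q-x-B-Hi} can never be reached regardless of what Pia does, so varying those choices leaves every outcome unchanged.
Holding the reachable choices fixed and varying the unreachable ones freely already gives 3 × 2 = 6 equivalent strategies.
No other strategy reproduces this row, so those 6 are the full class: yBh, yBf, yAh, yAf, yCh, yCf.

6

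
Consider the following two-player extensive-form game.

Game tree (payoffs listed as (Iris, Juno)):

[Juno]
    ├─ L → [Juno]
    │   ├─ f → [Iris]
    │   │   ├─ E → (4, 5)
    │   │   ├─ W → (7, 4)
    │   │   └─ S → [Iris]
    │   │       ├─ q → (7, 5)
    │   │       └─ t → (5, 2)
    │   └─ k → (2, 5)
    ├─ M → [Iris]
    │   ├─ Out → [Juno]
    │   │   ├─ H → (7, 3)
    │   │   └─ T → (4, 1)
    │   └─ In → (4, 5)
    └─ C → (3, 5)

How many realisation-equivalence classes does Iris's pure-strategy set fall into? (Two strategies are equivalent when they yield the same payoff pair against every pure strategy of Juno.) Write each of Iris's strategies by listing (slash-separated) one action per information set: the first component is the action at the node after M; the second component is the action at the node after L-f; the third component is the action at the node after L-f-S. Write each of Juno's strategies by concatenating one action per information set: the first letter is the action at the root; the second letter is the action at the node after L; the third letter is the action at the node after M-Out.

Iris has 12 pure strategies: Out/E/q, Out/E/t, Out/W/q, Out/W/t, Out/S/q, Out/S/t, In/E/q, In/E/t, In/W/q, In/W/t, In/S/q, In/S/t. Columns: LfH, LfT, LkH, LkT, MfH, MfT, MkH, MkT, CfH, CfT, CkH, CkT.
{Out/E/q, Out/E/t} → row (4,5) (4,5) (2,5) (2,5) (7,3) (4,1) (7,3) (4,1) (3,5) (3,5) (3,5) (3,5)
{Out/W/q, Out/W/t} → row (7,4) (7,4) (2,5) (2,5) (7,3) (4,1) (7,3) (4,1) (3,5) (3,5) (3,5) (3,5)
{Out/S/q} → row (7,5) (7,5) (2,5) (2,5) (7,3) (4,1) (7,3) (4,1) (3,5) (3,5) (3,5) (3,5)
{Out/S/t} → row (5,2) (5,2) (2,5) (2,5) (7,3) (4,1) (7,3) (4,1) (3,5) (3,5) (3,5) (3,5)
{In/E/q, In/E/t} → row (4,5) (4,5) (2,5) (2,5) (4,5) (4,5) (4,5) (4,5) (3,5) (3,5) (3,5) (3,5)
{In/W/q, In/W/t} → row (7,4) (7,4) (2,5) (2,5) (4,5) (4,5) (4,5) (4,5) (3,5) (3,5) (3,5) (3,5)
{In/S/q} → row (7,5) (7,5) (2,5) (2,5) (4,5) (4,5) (4,5) (4,5) (3,5) (3,5) (3,5) (3,5)
{In/S/t} → row (5,2) (5,2) (2,5) (2,5) (4,5) (4,5) (4,5) (4,5) (3,5) (3,5) (3,5) (3,5)
That's 8 distinct rows out of 12 strategies.

8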